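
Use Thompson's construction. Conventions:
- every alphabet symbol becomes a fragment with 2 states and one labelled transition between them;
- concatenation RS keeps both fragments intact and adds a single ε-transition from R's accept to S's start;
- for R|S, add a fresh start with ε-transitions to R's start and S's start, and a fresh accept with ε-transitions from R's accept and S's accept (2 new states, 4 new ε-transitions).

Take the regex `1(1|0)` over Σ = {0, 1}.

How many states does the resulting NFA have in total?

Bottom-up over the parse tree:
Each of the 3 symbol leaves contributes a 2-state fragment.
  1|0 = 6 states
  1(1|0) = 8 states

8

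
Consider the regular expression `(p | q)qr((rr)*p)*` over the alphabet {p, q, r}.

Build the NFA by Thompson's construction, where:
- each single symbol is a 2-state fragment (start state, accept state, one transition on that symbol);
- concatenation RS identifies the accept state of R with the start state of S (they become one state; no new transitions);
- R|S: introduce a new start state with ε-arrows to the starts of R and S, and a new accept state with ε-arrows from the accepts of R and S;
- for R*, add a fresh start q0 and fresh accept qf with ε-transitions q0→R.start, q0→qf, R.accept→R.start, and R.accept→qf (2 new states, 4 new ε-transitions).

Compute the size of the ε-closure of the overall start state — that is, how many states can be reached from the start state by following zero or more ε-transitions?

3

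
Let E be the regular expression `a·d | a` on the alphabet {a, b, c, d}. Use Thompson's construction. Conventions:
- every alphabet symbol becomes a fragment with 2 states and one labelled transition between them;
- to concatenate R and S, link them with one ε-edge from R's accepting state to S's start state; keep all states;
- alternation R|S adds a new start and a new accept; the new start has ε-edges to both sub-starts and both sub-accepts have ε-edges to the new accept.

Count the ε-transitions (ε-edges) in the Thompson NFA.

By structural recursion:
Each of the 3 symbol leaves contributes 0 ε-transitions.
  a·d — 1 ε-transition
  a·d | a — 5 ε-transitions

5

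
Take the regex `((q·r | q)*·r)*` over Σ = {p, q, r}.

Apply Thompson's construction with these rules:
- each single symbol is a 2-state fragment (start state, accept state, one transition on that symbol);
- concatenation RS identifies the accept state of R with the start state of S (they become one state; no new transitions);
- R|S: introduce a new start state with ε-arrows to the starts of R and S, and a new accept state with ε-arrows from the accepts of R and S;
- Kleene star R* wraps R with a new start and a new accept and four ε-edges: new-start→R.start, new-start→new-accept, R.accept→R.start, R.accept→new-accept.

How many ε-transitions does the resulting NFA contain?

Per subexpression:
Each of the 4 symbol leaves contributes 0 ε-transitions.
  q·r — 0 ε-transitions
  q·r | q — 4 ε-transitions
  (q·r | q)* — 8 ε-transitions
  (q·r | q)*·r — 8 ε-transitions
  ((q·r | q)*·r)* — 12 ε-transitions

12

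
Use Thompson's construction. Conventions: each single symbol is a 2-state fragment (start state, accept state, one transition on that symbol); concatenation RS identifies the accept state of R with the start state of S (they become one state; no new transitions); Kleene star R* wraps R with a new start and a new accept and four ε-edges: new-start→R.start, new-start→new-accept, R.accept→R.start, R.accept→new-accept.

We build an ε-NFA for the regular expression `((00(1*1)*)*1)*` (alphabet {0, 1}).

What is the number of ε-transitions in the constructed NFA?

16

Recursing over subexpressions:
Each of the 5 symbol leaves contributes 0 ε-transitions.
  1* → 4 ε-transitions
  1*1 → 4 ε-transitions
  (1*1)* → 8 ε-transitions
  00(1*1)* → 8 ε-transitions
  (00(1*1)*)* → 12 ε-transitions
  (00(1*1)*)*1 → 12 ε-transitions
  ((00(1*1)*)*1)* → 16 ε-transitions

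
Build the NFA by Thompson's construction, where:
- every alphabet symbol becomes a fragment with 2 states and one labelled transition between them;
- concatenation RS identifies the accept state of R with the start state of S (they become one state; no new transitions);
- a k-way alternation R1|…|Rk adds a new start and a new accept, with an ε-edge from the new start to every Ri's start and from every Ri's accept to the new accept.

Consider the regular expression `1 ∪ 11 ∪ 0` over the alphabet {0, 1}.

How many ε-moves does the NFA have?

6

Recursing over subexpressions:
Each of the 4 symbol leaves contributes 0 ε-transitions.
  11 — 0 ε-transitions
  1 ∪ 11 ∪ 0 — 6 ε-transitions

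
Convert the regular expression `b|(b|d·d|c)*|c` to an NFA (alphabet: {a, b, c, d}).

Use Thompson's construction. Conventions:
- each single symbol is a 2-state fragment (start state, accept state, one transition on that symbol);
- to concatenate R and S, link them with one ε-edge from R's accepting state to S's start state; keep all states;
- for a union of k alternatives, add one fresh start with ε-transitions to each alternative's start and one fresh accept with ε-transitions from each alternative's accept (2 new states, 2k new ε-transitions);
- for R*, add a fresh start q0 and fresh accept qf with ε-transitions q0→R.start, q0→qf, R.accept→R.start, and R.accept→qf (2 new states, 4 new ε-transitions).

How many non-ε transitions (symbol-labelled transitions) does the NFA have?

By structural recursion:
Each of the 6 symbol leaves contributes exactly 1 symbol transition.
  d·d — 2 symbol transitions
  b|d·d|c — 4 symbol transitions
  (b|d·d|c)* — 4 symbol transitions
  b|(b|d·d|c)*|c — 6 symbol transitions

6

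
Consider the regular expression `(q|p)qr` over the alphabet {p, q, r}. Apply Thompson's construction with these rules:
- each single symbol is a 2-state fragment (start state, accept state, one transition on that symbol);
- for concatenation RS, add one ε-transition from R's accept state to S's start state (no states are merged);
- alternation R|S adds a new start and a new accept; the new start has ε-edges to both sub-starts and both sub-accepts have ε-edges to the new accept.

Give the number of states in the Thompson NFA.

By structural recursion:
Each of the 4 symbol leaves contributes a 2-state fragment.
  q|p → 6 states
  (q|p)qr → 10 states

10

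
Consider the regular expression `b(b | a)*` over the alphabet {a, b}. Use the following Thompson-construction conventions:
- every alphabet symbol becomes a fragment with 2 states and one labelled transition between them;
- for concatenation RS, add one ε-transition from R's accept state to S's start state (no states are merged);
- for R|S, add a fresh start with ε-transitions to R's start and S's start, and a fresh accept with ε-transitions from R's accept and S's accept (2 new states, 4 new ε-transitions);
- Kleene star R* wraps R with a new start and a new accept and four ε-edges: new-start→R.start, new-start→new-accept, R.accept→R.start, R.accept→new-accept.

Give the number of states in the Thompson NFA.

10

Bottom-up over the parse tree:
Each of the 3 symbol leaves contributes a 2-state fragment.
  b | a = 6 states
  (b | a)* = 8 states
  b(b | a)* = 10 states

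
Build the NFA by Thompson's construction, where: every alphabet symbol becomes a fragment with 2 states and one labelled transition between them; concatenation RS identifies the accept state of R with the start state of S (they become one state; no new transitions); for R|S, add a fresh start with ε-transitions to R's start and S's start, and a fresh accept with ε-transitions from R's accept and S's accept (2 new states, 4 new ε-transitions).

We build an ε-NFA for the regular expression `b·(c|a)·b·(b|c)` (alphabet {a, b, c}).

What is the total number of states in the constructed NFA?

13

Per subexpression:
Each of the 6 symbol leaves contributes a 2-state fragment.
  c|a = 6 states
  b|c = 6 states
  b·(c|a)·b·(b|c) = 13 states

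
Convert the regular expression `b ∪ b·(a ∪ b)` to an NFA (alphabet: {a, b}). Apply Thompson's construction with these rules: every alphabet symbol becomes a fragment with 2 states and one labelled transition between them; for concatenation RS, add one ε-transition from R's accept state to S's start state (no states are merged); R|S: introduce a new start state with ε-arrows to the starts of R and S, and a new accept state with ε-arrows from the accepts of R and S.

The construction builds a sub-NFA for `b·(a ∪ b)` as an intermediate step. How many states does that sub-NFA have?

Fragment for `b·(a ∪ b)`:
Each of the 3 symbol leaves contributes a 2-state fragment.
  a ∪ b → 6 states
  b·(a ∪ b) → 8 states

8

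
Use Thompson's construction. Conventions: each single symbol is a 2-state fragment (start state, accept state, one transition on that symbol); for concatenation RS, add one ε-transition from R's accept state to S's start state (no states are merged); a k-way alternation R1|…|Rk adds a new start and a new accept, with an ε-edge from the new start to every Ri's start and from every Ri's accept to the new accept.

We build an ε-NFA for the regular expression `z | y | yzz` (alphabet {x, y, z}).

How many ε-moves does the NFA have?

Bottom-up over the parse tree:
Each of the 5 symbol leaves contributes 0 ε-transitions.
  yzz → 2 ε-transitions
  z | y | yzz → 8 ε-transitions

8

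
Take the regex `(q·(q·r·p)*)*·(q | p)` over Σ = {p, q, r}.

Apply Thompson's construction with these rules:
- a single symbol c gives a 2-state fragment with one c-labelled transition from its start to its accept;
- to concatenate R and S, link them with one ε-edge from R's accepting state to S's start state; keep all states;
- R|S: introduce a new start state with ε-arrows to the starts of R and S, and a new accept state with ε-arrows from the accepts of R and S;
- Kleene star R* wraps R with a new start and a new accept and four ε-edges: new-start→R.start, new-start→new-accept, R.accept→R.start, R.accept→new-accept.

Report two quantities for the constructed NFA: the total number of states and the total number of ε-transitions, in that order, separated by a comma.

Per subexpression:
Each of the 6 symbol leaves contributes 2 states and 0 ε-transitions.
  q·r·p = 6 states, 2 ε-transitions
  (q·r·p)* = 8 states, 6 ε-transitions
  q·(q·r·p)* = 10 states, 7 ε-transitions
  (q·(q·r·p)*)* = 12 states, 11 ε-transitions
  q | p = 6 states, 4 ε-transitions
  (q·(q·r·p)*)*·(q | p) = 18 states, 16 ε-transitions

18, 16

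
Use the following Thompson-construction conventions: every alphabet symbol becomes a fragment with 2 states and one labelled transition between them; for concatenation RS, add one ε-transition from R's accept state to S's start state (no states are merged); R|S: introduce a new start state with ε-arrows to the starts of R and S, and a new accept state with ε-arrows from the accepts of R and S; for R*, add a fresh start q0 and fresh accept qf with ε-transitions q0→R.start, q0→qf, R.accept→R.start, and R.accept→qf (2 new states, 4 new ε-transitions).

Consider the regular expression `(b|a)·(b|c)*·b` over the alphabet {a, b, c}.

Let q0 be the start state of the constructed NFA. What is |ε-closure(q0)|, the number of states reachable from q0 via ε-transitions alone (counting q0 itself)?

3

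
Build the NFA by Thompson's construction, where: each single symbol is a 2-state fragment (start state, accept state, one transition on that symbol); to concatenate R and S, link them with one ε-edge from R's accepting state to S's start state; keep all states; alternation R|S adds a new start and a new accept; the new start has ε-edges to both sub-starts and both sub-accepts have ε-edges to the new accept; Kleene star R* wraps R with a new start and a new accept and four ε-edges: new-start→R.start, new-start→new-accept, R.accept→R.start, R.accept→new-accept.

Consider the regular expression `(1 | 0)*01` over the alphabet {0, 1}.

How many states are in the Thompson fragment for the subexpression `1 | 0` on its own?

6

Fragment for `1 | 0`:
Each of the 2 symbol leaves contributes a 2-state fragment.
  1 | 0 → 6 states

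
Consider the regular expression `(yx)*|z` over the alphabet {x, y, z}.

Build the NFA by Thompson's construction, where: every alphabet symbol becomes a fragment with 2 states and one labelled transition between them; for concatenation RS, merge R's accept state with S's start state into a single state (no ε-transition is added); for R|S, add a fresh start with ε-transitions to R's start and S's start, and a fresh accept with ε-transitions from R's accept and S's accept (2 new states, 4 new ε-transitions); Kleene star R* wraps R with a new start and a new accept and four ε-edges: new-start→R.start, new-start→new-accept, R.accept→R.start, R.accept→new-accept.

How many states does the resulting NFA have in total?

9

Building bottom-up:
Each of the 3 symbol leaves contributes a 2-state fragment.
  yx : 3 states
  (yx)* : 5 states
  (yx)*|z : 9 states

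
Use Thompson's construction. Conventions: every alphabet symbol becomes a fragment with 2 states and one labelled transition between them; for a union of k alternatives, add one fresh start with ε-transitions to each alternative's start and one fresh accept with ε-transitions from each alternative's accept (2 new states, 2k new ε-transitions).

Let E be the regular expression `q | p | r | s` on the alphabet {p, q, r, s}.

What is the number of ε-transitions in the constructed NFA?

8

Per subexpression:
Each of the 4 symbol leaves contributes 0 ε-transitions.
  q | p | r | s : 8 ε-transitions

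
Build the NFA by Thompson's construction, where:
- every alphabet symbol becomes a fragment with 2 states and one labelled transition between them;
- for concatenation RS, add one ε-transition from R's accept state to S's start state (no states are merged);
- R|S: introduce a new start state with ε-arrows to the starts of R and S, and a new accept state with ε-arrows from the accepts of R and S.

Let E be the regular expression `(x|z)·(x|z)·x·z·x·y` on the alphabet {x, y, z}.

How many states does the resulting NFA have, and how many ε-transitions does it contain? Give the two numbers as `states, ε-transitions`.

Bottom-up over the parse tree:
Each of the 8 symbol leaves contributes 2 states and 0 ε-transitions.
  x|z : 6 states, 4 ε-transitions
  x|z : 6 states, 4 ε-transitions
  (x|z)·(x|z)·x·z·x·y : 20 states, 13 ε-transitions

20, 13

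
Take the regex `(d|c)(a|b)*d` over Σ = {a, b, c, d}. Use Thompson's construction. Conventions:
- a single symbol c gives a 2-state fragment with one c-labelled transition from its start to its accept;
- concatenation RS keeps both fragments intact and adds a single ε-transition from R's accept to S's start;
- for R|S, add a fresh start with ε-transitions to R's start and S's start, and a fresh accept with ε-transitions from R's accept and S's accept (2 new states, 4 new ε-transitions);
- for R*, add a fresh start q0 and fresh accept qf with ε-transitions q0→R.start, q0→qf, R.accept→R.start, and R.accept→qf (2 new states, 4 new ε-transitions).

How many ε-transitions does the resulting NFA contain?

Per subexpression:
Each of the 5 symbol leaves contributes 0 ε-transitions.
  d|c = 4 ε-transitions
  a|b = 4 ε-transitions
  (a|b)* = 8 ε-transitions
  (d|c)(a|b)*d = 14 ε-transitions

14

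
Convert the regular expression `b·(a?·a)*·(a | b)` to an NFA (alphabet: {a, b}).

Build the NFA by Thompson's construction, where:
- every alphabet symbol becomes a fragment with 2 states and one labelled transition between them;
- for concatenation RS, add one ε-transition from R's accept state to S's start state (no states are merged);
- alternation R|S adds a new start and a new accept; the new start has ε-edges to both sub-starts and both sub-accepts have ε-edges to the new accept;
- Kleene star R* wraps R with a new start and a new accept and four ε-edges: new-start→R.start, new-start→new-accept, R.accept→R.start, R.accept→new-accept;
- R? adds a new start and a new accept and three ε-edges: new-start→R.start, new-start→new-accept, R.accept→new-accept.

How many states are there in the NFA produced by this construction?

16

Building bottom-up:
Each of the 5 symbol leaves contributes a 2-state fragment.
  a? : 4 states
  a?·a : 6 states
  (a?·a)* : 8 states
  a | b : 6 states
  b·(a?·a)*·(a | b) : 16 states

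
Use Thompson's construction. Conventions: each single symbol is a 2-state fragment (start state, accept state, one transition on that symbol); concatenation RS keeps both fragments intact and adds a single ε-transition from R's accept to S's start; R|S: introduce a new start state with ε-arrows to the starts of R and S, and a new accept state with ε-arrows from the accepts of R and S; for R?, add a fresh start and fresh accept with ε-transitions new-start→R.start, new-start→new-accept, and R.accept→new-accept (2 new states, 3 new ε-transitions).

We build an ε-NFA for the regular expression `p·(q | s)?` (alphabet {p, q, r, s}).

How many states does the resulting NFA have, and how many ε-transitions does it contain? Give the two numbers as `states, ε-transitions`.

10, 8

Recursing over subexpressions:
Each of the 3 symbol leaves contributes 2 states and 0 ε-transitions.
  q | s = 6 states, 4 ε-transitions
  (q | s)? = 8 states, 7 ε-transitions
  p·(q | s)? = 10 states, 8 ε-transitions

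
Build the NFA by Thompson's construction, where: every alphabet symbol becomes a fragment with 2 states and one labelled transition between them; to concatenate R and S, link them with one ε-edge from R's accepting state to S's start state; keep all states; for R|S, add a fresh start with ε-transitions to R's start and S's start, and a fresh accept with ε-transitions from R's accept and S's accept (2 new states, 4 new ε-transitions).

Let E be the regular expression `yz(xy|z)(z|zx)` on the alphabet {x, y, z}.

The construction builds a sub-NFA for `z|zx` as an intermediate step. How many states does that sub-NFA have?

8

Fragment for `z|zx`:
Each of the 3 symbol leaves contributes a 2-state fragment.
  zx → 4 states
  z|zx → 8 states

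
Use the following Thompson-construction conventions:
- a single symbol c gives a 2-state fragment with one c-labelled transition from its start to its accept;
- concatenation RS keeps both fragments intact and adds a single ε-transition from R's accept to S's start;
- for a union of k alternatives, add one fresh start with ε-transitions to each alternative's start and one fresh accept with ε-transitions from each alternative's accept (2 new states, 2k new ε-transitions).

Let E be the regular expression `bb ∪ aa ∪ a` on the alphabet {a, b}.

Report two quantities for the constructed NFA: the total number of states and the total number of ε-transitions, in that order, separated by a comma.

Per subexpression:
Each of the 5 symbol leaves contributes 2 states and 0 ε-transitions.
  bb — 4 states, 1 ε-transition
  aa — 4 states, 1 ε-transition
  bb ∪ aa ∪ a — 12 states, 8 ε-transitions

12, 8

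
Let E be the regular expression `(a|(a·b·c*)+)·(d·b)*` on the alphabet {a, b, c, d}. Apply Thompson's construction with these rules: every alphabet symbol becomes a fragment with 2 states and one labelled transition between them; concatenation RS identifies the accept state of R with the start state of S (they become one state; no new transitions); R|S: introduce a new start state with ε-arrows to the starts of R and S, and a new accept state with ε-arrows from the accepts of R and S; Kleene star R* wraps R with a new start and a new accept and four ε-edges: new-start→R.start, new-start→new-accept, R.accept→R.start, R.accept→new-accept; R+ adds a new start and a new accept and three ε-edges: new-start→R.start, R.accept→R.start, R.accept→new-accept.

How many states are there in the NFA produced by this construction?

Bottom-up over the parse tree:
Each of the 6 symbol leaves contributes a 2-state fragment.
  c* — 4 states
  a·b·c* — 6 states
  (a·b·c*)+ — 8 states
  a|(a·b·c*)+ — 12 states
  d·b — 3 states
  (d·b)* — 5 states
  (a|(a·b·c*)+)·(d·b)* — 16 states

16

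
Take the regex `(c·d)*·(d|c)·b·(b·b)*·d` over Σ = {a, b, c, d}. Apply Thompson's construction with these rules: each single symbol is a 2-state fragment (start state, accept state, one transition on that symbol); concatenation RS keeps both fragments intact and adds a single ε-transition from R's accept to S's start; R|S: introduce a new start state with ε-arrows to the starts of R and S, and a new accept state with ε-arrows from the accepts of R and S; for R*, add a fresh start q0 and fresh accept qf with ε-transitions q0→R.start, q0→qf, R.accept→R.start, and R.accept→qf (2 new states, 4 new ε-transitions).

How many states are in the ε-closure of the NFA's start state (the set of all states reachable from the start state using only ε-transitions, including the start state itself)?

Compute the ε-closure size of each fragment's start state recursively; a symbol fragment's start has no outgoing ε-edge, so its closure is just itself (size 1).
  c·d : |closure| equals the left operand's closure size = 1 (its accept is not ε-reachable, so the closure stops there)
  (c·d)* : |closure| = 1 (new start) + 1 (body) + 1 (new accept) = 3
  d|c : |closure| = 1 + 1 + 1 = 3 (the new accept is not ε-reachable since no branch accepts ε)
  b·b : |closure| equals the left operand's closure size = 1 (its accept is not ε-reachable, so the closure stops there)
  (b·b)* : new start has ε-edges to the inner start and to the new accept, so |closure| = 2 + 1 = 3
  (c·d)*·(d|c)·b·(b·b)*·d : |closure| = 3 + 3 = 6 (closure spills across the concat boundary because the left factor accepts ε)

6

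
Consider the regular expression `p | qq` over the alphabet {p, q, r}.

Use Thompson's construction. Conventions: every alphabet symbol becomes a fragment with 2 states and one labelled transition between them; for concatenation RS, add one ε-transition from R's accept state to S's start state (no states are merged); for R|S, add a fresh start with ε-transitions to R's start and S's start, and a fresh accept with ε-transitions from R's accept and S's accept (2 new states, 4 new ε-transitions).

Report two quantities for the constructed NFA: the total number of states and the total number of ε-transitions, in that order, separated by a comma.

Per subexpression:
Each of the 3 symbol leaves contributes 2 states and 0 ε-transitions.
  qq — 4 states, 1 ε-transition
  p | qq — 8 states, 5 ε-transitions

8, 5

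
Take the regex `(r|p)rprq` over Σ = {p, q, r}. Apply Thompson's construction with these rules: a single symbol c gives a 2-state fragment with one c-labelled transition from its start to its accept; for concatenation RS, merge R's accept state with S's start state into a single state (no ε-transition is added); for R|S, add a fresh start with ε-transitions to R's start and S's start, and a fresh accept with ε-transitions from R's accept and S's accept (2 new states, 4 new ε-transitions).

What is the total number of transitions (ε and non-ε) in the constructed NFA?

Bottom-up over the parse tree:
Each of the 6 symbol leaves contributes 1 transition (1 symbol, 0 ε).
  r|p = 6 transitions (2 symbol, 4 ε)
  (r|p)rprq = 10 transitions (6 symbol, 4 ε)

10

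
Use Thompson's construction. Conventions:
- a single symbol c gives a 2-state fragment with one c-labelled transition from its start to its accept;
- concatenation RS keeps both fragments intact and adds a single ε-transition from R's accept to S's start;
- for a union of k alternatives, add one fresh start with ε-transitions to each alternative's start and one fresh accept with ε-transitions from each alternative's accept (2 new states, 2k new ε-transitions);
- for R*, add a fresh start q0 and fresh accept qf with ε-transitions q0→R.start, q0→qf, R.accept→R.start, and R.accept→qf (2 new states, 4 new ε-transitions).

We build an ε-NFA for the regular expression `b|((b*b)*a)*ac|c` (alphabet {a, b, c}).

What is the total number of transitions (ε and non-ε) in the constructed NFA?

29

Building bottom-up:
Each of the 7 symbol leaves contributes 1 transition (1 symbol, 0 ε).
  b* → 5 transitions (1 symbol, 4 ε)
  b*b → 7 transitions (2 symbol, 5 ε)
  (b*b)* → 11 transitions (2 symbol, 9 ε)
  (b*b)*a → 13 transitions (3 symbol, 10 ε)
  ((b*b)*a)* → 17 transitions (3 symbol, 14 ε)
  ((b*b)*a)*ac → 21 transitions (5 symbol, 16 ε)
  b|((b*b)*a)*ac|c → 29 transitions (7 symbol, 22 ε)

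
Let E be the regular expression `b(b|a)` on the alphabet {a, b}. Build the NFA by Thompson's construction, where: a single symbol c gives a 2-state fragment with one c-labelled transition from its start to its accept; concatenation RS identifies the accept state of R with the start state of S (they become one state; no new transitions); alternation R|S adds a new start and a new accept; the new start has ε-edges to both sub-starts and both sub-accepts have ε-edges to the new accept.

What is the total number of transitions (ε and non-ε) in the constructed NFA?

7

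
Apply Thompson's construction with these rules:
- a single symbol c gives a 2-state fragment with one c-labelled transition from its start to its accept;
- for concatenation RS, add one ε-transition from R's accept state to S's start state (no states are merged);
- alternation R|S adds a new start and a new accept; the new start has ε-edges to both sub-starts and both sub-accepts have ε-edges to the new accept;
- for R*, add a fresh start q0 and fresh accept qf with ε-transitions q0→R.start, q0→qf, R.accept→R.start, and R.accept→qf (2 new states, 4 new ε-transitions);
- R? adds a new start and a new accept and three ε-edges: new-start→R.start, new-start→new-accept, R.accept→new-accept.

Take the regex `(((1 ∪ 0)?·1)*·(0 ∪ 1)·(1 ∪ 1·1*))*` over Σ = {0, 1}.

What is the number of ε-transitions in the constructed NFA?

31

Building bottom-up:
Each of the 8 symbol leaves contributes 0 ε-transitions.
  1 ∪ 0 : 4 ε-transitions
  (1 ∪ 0)? : 7 ε-transitions
  (1 ∪ 0)?·1 : 8 ε-transitions
  ((1 ∪ 0)?·1)* : 12 ε-transitions
  0 ∪ 1 : 4 ε-transitions
  1* : 4 ε-transitions
  1·1* : 5 ε-transitions
  1 ∪ 1·1* : 9 ε-transitions
  ((1 ∪ 0)?·1)*·(0 ∪ 1)·(1 ∪ 1·1*) : 27 ε-transitions
  (((1 ∪ 0)?·1)*·(0 ∪ 1)·(1 ∪ 1·1*))* : 31 ε-transitions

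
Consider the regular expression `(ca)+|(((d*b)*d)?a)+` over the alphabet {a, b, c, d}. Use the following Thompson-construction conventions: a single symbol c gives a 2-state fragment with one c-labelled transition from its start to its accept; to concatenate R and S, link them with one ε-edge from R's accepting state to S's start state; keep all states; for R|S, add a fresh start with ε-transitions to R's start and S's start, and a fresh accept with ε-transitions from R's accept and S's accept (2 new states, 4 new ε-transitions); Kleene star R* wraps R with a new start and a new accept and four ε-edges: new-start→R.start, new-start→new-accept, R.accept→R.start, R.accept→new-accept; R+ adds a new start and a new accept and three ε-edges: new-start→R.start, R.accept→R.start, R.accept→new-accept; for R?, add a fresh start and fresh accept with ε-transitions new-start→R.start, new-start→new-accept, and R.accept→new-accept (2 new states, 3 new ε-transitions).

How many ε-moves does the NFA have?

By structural recursion:
Each of the 6 symbol leaves contributes 0 ε-transitions.
  ca = 1 ε-transition
  (ca)+ = 4 ε-transitions
  d* = 4 ε-transitions
  d*b = 5 ε-transitions
  (d*b)* = 9 ε-transitions
  (d*b)*d = 10 ε-transitions
  ((d*b)*d)? = 13 ε-transitions
  ((d*b)*d)?a = 14 ε-transitions
  (((d*b)*d)?a)+ = 17 ε-transitions
  (ca)+|(((d*b)*d)?a)+ = 25 ε-transitions

25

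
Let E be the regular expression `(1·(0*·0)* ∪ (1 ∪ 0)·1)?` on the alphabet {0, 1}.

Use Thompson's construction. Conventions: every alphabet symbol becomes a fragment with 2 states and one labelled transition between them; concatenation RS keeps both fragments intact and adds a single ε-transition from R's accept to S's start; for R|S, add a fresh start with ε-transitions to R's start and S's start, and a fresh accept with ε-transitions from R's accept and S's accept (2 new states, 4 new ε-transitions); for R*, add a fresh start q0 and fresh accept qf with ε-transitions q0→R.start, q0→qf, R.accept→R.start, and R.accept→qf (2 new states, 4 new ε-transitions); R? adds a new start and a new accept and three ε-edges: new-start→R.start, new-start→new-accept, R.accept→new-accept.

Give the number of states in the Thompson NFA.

22

Bottom-up over the parse tree:
Each of the 6 symbol leaves contributes a 2-state fragment.
  0* → 4 states
  0*·0 → 6 states
  (0*·0)* → 8 states
  1·(0*·0)* → 10 states
  1 ∪ 0 → 6 states
  (1 ∪ 0)·1 → 8 states
  1·(0*·0)* ∪ (1 ∪ 0)·1 → 20 states
  (1·(0*·0)* ∪ (1 ∪ 0)·1)? → 22 states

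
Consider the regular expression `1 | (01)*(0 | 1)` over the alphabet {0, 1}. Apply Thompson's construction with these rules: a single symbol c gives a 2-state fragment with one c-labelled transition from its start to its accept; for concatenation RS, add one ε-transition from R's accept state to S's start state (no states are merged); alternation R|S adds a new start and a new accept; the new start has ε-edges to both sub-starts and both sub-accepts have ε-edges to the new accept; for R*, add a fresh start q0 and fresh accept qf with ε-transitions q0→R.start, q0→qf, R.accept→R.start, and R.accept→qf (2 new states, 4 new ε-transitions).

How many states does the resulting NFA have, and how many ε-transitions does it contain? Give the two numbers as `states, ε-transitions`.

16, 14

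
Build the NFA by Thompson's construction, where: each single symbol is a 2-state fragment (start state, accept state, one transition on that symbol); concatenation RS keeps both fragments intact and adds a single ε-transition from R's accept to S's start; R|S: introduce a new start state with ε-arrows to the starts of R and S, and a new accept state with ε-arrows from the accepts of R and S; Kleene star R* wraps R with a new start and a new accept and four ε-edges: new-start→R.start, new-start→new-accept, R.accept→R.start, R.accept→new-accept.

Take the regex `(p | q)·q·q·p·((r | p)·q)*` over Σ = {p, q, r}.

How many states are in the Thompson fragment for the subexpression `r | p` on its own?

Fragment for `r | p`:
Each of the 2 symbol leaves contributes a 2-state fragment.
  r | p → 6 states

6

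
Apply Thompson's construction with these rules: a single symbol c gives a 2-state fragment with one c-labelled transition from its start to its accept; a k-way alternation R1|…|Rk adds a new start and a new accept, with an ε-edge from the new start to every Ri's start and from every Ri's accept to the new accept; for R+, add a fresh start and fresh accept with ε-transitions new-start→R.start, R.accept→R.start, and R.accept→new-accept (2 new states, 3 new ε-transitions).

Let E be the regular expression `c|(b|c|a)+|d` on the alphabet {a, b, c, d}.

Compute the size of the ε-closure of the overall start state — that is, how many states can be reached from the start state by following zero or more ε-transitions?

8

Compute the ε-closure size of each fragment's start state recursively; a symbol fragment's start has no outgoing ε-edge, so its closure is just itself (size 1).
  b|c|a → |ε-closure| = 1 + 1 + 1 + 1 = 4 (the new accept is not ε-reachable since no branch accepts ε)
  (b|c|a)+ → new start ε-reaches only the body's start; the new accept needs a symbol first: |ε-closure| = 1 + 4 = 5
  c|(b|c|a)+|d → |ε-closure| = 1 + 1 + 5 + 1 = 8 (the new accept is not ε-reachable since no branch accepts ε)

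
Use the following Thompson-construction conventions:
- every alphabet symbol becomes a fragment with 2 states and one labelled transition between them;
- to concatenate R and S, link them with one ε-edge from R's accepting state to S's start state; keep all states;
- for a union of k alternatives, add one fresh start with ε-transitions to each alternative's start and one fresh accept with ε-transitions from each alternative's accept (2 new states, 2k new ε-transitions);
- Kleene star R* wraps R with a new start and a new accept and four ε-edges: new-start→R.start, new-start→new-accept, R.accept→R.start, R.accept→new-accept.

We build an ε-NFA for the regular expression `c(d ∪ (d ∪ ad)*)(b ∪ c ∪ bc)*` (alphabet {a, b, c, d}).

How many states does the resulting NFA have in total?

Per subexpression:
Each of the 9 symbol leaves contributes a 2-state fragment.
  ad — 4 states
  d ∪ ad — 8 states
  (d ∪ ad)* — 10 states
  d ∪ (d ∪ ad)* — 14 states
  bc — 4 states
  b ∪ c ∪ bc — 10 states
  (b ∪ c ∪ bc)* — 12 states
  c(d ∪ (d ∪ ad)*)(b ∪ c ∪ bc)* — 28 states

28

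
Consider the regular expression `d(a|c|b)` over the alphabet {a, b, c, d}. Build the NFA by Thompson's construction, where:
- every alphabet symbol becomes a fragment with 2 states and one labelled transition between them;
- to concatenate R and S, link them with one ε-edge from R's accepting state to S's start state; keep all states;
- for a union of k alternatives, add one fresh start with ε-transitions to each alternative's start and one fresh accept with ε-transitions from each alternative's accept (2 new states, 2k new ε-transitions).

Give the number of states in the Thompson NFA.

10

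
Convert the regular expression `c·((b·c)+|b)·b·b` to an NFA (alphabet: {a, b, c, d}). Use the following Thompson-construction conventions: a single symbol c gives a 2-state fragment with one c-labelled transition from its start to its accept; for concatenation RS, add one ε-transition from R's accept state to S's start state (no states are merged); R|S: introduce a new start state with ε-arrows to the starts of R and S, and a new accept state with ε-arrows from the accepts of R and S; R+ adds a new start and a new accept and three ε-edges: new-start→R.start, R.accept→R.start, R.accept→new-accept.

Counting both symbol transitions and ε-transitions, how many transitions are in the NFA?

17

Recursing over subexpressions:
Each of the 6 symbol leaves contributes 1 transition (1 symbol, 0 ε).
  b·c : 3 transitions (2 symbol, 1 ε)
  (b·c)+ : 6 transitions (2 symbol, 4 ε)
  (b·c)+|b : 11 transitions (3 symbol, 8 ε)
  c·((b·c)+|b)·b·b : 17 transitions (6 symbol, 11 ε)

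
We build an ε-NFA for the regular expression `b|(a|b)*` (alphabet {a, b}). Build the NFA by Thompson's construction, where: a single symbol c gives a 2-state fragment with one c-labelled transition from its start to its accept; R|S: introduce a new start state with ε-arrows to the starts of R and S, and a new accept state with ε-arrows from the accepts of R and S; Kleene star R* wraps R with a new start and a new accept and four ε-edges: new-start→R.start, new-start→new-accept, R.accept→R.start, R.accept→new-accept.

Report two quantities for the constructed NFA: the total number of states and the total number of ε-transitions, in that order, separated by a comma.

12, 12

Per subexpression:
Each of the 3 symbol leaves contributes 2 states and 0 ε-transitions.
  a|b → 6 states, 4 ε-transitions
  (a|b)* → 8 states, 8 ε-transitions
  b|(a|b)* → 12 states, 12 ε-transitions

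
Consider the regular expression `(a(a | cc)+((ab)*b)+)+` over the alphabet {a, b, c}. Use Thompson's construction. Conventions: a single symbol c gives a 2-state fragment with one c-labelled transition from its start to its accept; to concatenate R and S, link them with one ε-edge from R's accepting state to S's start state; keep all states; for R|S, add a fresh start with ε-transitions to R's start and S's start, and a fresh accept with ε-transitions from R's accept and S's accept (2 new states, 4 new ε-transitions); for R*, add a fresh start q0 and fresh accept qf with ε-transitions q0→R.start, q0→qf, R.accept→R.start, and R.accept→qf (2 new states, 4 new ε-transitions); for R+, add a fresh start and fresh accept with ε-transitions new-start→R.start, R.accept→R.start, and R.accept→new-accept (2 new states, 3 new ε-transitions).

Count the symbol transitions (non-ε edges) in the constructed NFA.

7

Per subexpression:
Each of the 7 symbol leaves contributes exactly 1 symbol transition.
  cc : 2 symbol transitions
  a | cc : 3 symbol transitions
  (a | cc)+ : 3 symbol transitions
  ab : 2 symbol transitions
  (ab)* : 2 symbol transitions
  (ab)*b : 3 symbol transitions
  ((ab)*b)+ : 3 symbol transitions
  a(a | cc)+((ab)*b)+ : 7 symbol transitions
  (a(a | cc)+((ab)*b)+)+ : 7 symbol transitions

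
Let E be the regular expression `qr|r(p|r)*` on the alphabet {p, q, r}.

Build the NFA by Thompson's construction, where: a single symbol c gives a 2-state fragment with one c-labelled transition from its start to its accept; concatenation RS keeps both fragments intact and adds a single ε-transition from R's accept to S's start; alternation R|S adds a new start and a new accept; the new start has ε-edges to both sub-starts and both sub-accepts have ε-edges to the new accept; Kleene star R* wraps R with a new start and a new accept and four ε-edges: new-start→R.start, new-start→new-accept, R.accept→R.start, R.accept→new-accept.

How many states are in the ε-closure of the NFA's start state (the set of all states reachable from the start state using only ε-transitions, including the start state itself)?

Compute the ε-closure size of each fragment's start state recursively; a symbol fragment's start has no outgoing ε-edge, so its closure is just itself (size 1).
  qr → same as the first factor's closure: |closure| = 1
  p|r → |closure| = 1 + 1 + 1 = 3 (the new accept is not ε-reachable since no branch accepts ε)
  (p|r)* → new start has ε-edges to the inner start and to the new accept, so |closure| = 2 + 3 = 5
  r(p|r)* → |closure| equals the left operand's closure size = 1 (its accept is not ε-reachable, so the closure stops there)
  qr|r(p|r)* → |closure| = 1 + 1 + 1 = 3 (the new accept is not ε-reachable since no branch accepts ε)

3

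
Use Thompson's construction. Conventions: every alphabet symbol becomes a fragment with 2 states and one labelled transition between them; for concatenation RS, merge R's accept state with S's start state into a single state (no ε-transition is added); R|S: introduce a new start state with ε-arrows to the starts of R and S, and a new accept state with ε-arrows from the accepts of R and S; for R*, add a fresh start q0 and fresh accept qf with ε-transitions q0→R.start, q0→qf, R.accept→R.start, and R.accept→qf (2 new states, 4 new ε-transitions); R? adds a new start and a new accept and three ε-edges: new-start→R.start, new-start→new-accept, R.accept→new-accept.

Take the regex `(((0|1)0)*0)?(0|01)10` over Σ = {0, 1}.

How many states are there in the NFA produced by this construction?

20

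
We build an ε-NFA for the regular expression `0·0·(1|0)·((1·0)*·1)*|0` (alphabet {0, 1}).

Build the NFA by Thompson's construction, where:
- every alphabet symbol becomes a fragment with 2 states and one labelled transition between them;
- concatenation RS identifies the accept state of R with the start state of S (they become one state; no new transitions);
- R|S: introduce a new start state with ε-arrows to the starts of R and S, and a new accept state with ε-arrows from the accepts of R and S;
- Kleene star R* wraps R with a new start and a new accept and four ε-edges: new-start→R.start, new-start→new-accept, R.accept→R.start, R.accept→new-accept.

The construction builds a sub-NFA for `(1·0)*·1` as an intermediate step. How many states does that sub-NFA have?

Fragment for `(1·0)*·1`:
Each of the 3 symbol leaves contributes a 2-state fragment.
  1·0 = 3 states
  (1·0)* = 5 states
  (1·0)*·1 = 6 states

6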